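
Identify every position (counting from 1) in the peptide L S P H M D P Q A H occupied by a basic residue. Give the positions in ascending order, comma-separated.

4, 10

K, R, and H are the three residues with basic side chains (ε-amine, guanidinium, and imidazole respectively).
Matching residues: H4, H10.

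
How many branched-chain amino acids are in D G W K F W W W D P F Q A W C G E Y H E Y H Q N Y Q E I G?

Valine (V), leucine (L), and isoleucine (I) are the branched-chain amino acids.
Matching residues: I28.

1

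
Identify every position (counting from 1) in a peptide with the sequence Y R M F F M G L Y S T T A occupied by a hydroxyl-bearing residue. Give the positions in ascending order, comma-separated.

Serine (S), threonine (T), and tyrosine (Y) each carry a hydroxyl group on the side chain.
Matching residues: Y1, Y9, S10, T11, T12.

1, 9, 10, 11, 12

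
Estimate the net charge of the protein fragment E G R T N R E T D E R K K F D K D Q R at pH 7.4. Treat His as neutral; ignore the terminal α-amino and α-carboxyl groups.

+1

The side chains ionized at physiological pH are Lys/Arg (+1) and Asp/Glu (−1); with His treated as neutral, nothing else contributes.
Positive (K, R): R3, R6, R11, K12, K13, K16, R19 → +7.
Negative (D, E): E1, E7, D9, E10, D15, D17 → −6.
Net charge = (+7) + (−6) = +1.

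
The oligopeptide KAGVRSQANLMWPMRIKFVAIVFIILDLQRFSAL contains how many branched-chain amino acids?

11

The BCAAs are Val, Leu, and Ile — aliphatic side chains with a branch point.
Matching residues: V4, L10, I16, V19, I21, V22, I24, I25, L26, L28, L34.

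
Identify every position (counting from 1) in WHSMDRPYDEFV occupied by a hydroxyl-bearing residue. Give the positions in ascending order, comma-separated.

3, 8

S, T, and Y are the three residues with a side-chain hydroxyl.
Matching residues: S3, Y8.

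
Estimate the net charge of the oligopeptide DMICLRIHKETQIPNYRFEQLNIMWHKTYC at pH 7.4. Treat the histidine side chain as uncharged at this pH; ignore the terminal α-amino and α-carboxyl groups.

At pH ~7.4 the Lys and Arg side chains are protonated (+1), the Asp and Glu side chains are deprotonated (−1), and with His taken as neutral all other side chains carry no charge.
Positive (K, R): R6, K9, R17, K27 → +4.
Negative (D, E): D1, E10, E19 → −3.
Net charge = (+4) + (−3) = +1.

+1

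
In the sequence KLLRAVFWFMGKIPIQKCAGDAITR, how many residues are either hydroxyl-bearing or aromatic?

Hydroxyl-bearing: S, T, Y. Aromatic: F, W, Y.
Hydroxyl-bearing residues here: T24 (1).
Aromatic residues here: F7, W8, F9 (3).
(Y belongs to both groups, but none appear in this sequence.) Total = 1 + 3 = 4.

4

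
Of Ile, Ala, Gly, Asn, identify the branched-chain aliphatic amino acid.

V, L, and I make up the branched-chain aliphatic group.
Of the listed options, only Ile belongs to this group.

Ile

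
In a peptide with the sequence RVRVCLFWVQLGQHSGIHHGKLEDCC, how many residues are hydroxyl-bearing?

S, T, and Y are the three residues with a side-chain hydroxyl.
Matching residues: S15.

1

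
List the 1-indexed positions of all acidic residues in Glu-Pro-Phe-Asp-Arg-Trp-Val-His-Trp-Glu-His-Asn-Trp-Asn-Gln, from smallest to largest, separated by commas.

Aspartate (D) and glutamate (E) have carboxylic-acid side chains and are the acidic amino acids.
Matching residues: Glu1, Asp4, Glu10.

1, 4, 10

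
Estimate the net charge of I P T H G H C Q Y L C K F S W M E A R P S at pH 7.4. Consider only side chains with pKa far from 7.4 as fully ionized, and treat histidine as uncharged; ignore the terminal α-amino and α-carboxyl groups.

+1

At pH ~7.4 the Lys and Arg side chains are protonated (+1), the Asp and Glu side chains are deprotonated (−1), and with His taken as neutral all other side chains carry no charge.
Positive (K, R): K12, R19 → +2.
Negative (D, E): E17 → −1.
Net charge = (+2) + (−1) = +1.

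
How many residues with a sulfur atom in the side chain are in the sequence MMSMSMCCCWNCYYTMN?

9

The sulfur-bearing residues are cysteine (–SH) and methionine (–S–CH₃).
Matching residues: M1, M2, M4, M6, C7, C8, C9, C12, M16.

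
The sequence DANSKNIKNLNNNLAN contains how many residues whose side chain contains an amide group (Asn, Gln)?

7

Matching residues: N3, N6, N9, N11, N12, N13, N16.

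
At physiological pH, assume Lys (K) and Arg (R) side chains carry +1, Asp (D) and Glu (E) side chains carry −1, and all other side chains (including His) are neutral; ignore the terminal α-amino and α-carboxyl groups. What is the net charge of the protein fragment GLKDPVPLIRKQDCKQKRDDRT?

+3

Positive (K, R): K3, R10, K11, K15, K17, R18, R21 → +7.
Negative (D, E): D4, D13, D19, D20 → −4.
Net charge = (+7) + (−4) = +3.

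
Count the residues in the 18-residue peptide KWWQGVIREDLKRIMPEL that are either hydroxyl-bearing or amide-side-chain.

Hydroxyl-bearing: S, T, Y. Amide-side-chain: N, Q.
Hydroxyl-bearing residues here: none (0).
Amide-side-chain residues here: Q4 (1).
The two groups share no amino acid, so total = 0 + 1 = 1.

1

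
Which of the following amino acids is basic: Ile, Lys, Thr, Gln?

Lys

The basic amino acids are Lys (K), Arg (R), and His (H).
Of the listed options, only Lys belongs to this group.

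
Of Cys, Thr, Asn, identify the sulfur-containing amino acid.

Cys

Only Cys (C) and Met (M) have a sulfur atom in the side chain.
Of the listed options, only Cys belongs to this group.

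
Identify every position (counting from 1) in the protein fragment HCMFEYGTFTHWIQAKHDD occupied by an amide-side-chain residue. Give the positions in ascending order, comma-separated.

14

The amide-side-chain residues are Asn (N) and Gln (Q).
Matching residues: Q14.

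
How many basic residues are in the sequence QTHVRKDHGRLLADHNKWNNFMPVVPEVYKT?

K, R, and H are the three residues with basic side chains (ε-amine, guanidinium, and imidazole respectively).
Matching residues: H3, R5, K6, H8, R10, H15, K17, K30.

8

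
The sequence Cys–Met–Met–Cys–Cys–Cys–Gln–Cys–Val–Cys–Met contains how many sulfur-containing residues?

9

Cysteine (C, thiol) and methionine (M, thioether) are the two sulfur-containing amino acids.
Matching residues: Cys1, Met2, Met3, Cys4, Cys5, Cys6, Cys8, Cys10, Met11.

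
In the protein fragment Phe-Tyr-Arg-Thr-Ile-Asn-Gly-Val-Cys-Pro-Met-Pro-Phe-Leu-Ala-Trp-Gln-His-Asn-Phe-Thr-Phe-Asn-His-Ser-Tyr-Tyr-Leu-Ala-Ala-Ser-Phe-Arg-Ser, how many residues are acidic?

The acidic residues are Asp (D) and Glu (E), whose side chains end in a carboxylate group.
None of the 34 residues belong to this group.

0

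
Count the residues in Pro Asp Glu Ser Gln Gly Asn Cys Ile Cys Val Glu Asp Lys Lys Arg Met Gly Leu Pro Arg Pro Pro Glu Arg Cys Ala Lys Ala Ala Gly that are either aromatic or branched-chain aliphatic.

3

Aromatic: F, W, Y. Branched-chain aliphatic: I, L, V.
Aromatic residues here: none (0).
Branched-chain aliphatic residues here: Ile9, Val11, Leu19 (3).
The two groups share no amino acid, so total = 0 + 3 = 3.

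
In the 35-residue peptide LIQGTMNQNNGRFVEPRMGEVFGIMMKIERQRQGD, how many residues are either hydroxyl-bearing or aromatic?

Hydroxyl-bearing: S, T, Y. Aromatic: F, W, Y.
Hydroxyl-bearing residues here: T5 (1).
Aromatic residues here: F13, F22 (2).
(Y belongs to both groups, but none appear in this sequence.) Total = 1 + 2 = 3.

3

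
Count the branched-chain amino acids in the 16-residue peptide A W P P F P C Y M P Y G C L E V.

2

V, L, and I make up the branched-chain aliphatic group.
Matching residues: L14, V16.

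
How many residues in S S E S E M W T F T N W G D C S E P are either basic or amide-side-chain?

Basic: H, K, R. Amide-side-chain: N, Q.
Basic residues here: none (0).
Amide-side-chain residues here: N11 (1).
The two groups share no amino acid, so total = 0 + 1 = 1.

1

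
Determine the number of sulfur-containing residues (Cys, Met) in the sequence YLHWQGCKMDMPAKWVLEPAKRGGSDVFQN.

Matching residues: C7, M9, M11.

3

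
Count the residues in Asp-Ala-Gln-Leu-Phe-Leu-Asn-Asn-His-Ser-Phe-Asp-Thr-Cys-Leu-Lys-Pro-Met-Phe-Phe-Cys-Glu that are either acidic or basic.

Acidic: D, E. Basic: H, K, R.
Acidic residues here: Asp1, Asp12, Glu22 (3).
Basic residues here: His9, Lys16 (2).
The two groups share no amino acid, so total = 3 + 2 = 5.

5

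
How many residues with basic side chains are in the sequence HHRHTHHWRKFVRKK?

11

K, R, and H are the three residues with basic side chains (ε-amine, guanidinium, and imidazole respectively).
Matching residues: H1, H2, R3, H4, H6, H7, R9, K10, R13, K14, K15.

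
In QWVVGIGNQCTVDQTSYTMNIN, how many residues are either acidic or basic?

Acidic: D, E. Basic: H, K, R.
Acidic residues here: D13 (1).
Basic residues here: none (0).
The two groups share no amino acid, so total = 1 + 0 = 1.

1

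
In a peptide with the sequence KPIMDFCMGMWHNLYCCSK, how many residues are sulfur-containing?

Only Cys (C) and Met (M) have a sulfur atom in the side chain.
Matching residues: M4, C7, M8, M10, C16, C17.

6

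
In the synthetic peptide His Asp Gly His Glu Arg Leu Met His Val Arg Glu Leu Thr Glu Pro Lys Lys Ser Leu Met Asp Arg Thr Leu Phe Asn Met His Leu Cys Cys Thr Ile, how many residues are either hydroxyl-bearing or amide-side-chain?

5

Hydroxyl-bearing: S, T, Y. Amide-side-chain: N, Q.
Hydroxyl-bearing residues here: Thr14, Ser19, Thr24, Thr33 (4).
Amide-side-chain residues here: Asn27 (1).
The two groups share no amino acid, so total = 4 + 1 = 5.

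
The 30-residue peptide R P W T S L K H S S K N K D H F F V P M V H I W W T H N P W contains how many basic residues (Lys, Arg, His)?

Matching residues: R1, K7, H8, K11, K13, H15, H22, H27.

8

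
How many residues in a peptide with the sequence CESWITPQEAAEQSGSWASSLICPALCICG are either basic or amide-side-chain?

Basic: H, K, R. Amide-side-chain: N, Q.
Basic residues here: none (0).
Amide-side-chain residues here: Q8, Q13 (2).
The two groups share no amino acid, so total = 0 + 2 = 2.

2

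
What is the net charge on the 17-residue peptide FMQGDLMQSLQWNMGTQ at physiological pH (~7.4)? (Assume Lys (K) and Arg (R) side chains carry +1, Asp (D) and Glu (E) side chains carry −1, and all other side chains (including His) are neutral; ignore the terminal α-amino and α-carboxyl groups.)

Positive (K, R): none → +0.
Negative (D, E): D5 → −1.
Net charge = (+0) + (−1) = −1.

-1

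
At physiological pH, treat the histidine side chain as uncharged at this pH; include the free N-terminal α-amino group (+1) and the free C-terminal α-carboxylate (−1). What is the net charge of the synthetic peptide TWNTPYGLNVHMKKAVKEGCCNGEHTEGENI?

-1

Near pH 7.4, K and R contribute +1 each, D and E contribute −1 each, and every other side chain (His included, as stated) is uncharged.
Positive (K, R): K13, K14, K17 → +3.
Negative (D, E): E18, E24, E27, E29 → −4.
The N-terminus (+1) and C-terminus (−1) cancel.
Net charge = (+3) + (−4) = −1.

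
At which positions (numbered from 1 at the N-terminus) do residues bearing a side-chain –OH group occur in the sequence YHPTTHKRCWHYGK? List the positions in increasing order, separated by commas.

1, 4, 5, 12

Serine (S), threonine (T), and tyrosine (Y) each carry a hydroxyl group on the side chain.
Matching residues: Y1, T4, T5, Y12.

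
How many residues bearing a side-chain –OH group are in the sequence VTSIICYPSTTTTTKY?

10

S, T, and Y are the three residues with a side-chain hydroxyl.
Matching residues: T2, S3, Y7, S9, T10, T11, T12, T13, T14, Y16.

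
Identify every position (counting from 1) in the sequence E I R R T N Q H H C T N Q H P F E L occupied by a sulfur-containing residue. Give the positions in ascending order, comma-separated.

The sulfur-bearing residues are cysteine (–SH) and methionine (–S–CH₃).
Matching residues: C10.

10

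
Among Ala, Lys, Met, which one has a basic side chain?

Lys

Lysine (K), arginine (R), and histidine (H) have basic, nitrogen-containing side chains.
Of the listed options, only Lys belongs to this group.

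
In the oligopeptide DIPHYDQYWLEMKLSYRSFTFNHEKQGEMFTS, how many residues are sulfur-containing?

2

The sulfur-bearing residues are cysteine (–SH) and methionine (–S–CH₃).
Matching residues: M12, M29.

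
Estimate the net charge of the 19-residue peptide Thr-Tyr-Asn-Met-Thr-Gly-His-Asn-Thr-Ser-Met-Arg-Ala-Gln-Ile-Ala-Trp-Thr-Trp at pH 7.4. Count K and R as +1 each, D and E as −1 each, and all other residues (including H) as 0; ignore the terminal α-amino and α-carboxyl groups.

+1

Positive (K, R): Arg12 → +1.
Negative (D, E): none → −0.
Net charge = (+1) + (−0) = +1.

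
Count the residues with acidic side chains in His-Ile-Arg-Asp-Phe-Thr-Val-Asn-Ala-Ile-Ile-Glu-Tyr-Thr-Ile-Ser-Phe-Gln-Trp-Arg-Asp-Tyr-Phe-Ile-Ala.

3

Only D (aspartate) and E (glutamate) carry a side-chain carboxylic acid.
Matching residues: Asp4, Glu12, Asp21.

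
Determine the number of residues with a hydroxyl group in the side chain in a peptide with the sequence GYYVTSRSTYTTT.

10

Serine (S), threonine (T), and tyrosine (Y) each carry a hydroxyl group on the side chain.
Matching residues: Y2, Y3, T5, S6, S8, T9, Y10, T11, T12, T13.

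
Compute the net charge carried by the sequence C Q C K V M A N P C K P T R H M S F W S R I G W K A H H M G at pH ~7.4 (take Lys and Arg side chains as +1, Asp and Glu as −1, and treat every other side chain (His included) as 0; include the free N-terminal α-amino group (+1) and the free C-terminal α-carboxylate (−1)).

+5

Positive (K, R): K4, K11, R14, R21, K25 → +5.
Negative (D, E): none → −0.
The N-terminus (+1) and C-terminus (−1) cancel.
Net charge = (+5) + (−0) = +5.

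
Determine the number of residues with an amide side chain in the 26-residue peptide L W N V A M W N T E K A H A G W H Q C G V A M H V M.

The amide-side-chain residues are Asn (N) and Gln (Q).
Matching residues: N3, N8, Q18.

3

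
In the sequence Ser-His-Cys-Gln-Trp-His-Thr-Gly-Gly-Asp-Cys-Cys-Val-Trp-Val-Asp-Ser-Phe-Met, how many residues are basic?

2

The basic amino acids are Lys (K), Arg (R), and His (H).
Matching residues: His2, His6.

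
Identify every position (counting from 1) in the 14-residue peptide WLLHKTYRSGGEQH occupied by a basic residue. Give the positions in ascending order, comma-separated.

The basic amino acids are Lys (K), Arg (R), and His (H).
Matching residues: H4, K5, R8, H14.

4, 5, 8, 14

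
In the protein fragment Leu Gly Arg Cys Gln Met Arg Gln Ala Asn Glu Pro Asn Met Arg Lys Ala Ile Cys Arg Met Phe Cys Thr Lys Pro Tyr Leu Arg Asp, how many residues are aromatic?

2

Phenylalanine (F), tryptophan (W), and tyrosine (Y) have aromatic ring side chains.
Matching residues: Phe22, Tyr27.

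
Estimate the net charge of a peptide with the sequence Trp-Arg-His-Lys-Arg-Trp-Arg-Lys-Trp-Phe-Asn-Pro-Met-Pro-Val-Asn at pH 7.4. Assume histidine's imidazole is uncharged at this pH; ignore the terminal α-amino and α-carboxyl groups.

At pH ~7.4 the Lys and Arg side chains are protonated (+1), the Asp and Glu side chains are deprotonated (−1), and with His taken as neutral all other side chains carry no charge.
Positive (K, R): Arg2, Lys4, Arg5, Arg7, Lys8 → +5.
Negative (D, E): none → −0.
Net charge = (+5) + (−0) = +5.

+5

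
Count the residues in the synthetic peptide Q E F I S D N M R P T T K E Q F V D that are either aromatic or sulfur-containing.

3

Aromatic: F, W, Y. Sulfur-containing: C, M.
Aromatic residues here: F3, F16 (2).
Sulfur-containing residues here: M8 (1).
The two groups share no amino acid, so total = 2 + 1 = 3.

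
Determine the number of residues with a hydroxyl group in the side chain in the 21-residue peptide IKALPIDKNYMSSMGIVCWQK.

3

The –OH-bearing residues are Ser, Thr (aliphatic alcohols), and Tyr (phenol).
Matching residues: Y10, S12, S13.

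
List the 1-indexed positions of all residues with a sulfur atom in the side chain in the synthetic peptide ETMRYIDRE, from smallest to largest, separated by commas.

3

Only Cys (C) and Met (M) have a sulfur atom in the side chain.
Matching residues: M3.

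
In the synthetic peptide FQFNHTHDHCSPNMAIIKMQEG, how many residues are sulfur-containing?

3

Only Cys (C) and Met (M) have a sulfur atom in the side chain.
Matching residues: C10, M14, M19.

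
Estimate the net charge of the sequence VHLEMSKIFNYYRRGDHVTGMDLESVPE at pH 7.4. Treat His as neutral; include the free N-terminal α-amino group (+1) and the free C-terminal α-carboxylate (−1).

-2

At pH ~7.4 the Lys and Arg side chains are protonated (+1), the Asp and Glu side chains are deprotonated (−1), and with His taken as neutral all other side chains carry no charge.
Positive (K, R): K7, R13, R14 → +3.
Negative (D, E): E4, D16, D22, E24, E28 → −5.
The N-terminus (+1) and C-terminus (−1) cancel.
Net charge = (+3) + (−5) = −2.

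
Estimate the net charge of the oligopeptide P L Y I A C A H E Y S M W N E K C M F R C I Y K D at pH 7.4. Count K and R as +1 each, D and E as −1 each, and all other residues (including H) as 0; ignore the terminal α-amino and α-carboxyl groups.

Positive (K, R): K16, R20, K24 → +3.
Negative (D, E): E9, E15, D25 → −3.
Net charge = (+3) + (−3) = 0.

0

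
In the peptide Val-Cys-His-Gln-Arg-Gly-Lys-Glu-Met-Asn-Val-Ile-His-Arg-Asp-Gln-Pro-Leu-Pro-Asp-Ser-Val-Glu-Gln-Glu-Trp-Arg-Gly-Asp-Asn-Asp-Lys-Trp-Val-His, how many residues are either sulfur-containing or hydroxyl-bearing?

3

Sulfur-containing: C, M. Hydroxyl-bearing: S, T, Y.
Sulfur-containing residues here: Cys2, Met9 (2).
Hydroxyl-bearing residues here: Ser21 (1).
The two groups share no amino acid, so total = 2 + 1 = 3.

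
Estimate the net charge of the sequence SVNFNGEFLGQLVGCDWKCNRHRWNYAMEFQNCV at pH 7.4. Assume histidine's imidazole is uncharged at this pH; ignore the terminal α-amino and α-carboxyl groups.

0

Near pH 7.4, K and R contribute +1 each, D and E contribute −1 each, and every other side chain (His included, as stated) is uncharged.
Positive (K, R): K18, R21, R23 → +3.
Negative (D, E): E7, D16, E29 → −3.
Net charge = (+3) + (−3) = 0.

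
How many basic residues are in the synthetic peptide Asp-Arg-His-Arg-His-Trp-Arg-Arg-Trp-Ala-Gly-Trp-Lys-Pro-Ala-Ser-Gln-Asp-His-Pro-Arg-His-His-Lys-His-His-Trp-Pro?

14

The basic amino acids are Lys (K), Arg (R), and His (H).
Matching residues: Arg2, His3, Arg4, His5, Arg7, Arg8, Lys13, His19, Arg21, His22, His23, Lys24, His25, His26.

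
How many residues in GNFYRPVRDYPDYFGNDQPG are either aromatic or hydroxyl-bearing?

Aromatic: F, W, Y. Hydroxyl-bearing: S, T, Y.
Aromatic residues here: F3, Y4, Y10, Y13, F14 (5).
Hydroxyl-bearing residues here: Y4, Y10, Y13 (3).
Y is in both groups, so the 3 Y residues must not be double-counted.
Total = 5 + 3 − 3 = 5.

5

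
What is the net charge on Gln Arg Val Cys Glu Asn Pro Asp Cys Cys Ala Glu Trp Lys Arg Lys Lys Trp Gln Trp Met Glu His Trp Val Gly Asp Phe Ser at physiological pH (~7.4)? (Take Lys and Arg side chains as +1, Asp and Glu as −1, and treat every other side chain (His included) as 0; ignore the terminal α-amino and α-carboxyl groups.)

0

Positive (K, R): Arg2, Lys14, Arg15, Lys16, Lys17 → +5.
Negative (D, E): Glu5, Asp8, Glu12, Glu22, Asp27 → −5.
Net charge = (+5) + (−5) = 0.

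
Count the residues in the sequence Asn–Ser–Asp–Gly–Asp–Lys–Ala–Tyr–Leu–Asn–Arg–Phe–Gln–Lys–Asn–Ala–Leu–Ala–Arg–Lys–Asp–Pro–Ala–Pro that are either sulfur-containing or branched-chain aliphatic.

Sulfur-containing: C, M. Branched-chain aliphatic: I, L, V.
Sulfur-containing residues here: none (0).
Branched-chain aliphatic residues here: Leu9, Leu17 (2).
The two groups share no amino acid, so total = 0 + 2 = 2.

2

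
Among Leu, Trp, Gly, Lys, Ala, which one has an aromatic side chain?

The aromatic amino acids are Phe (F, benzyl), Trp (W, indole), and Tyr (Y, phenol).
Of the listed options, only Trp belongs to this group.

Trp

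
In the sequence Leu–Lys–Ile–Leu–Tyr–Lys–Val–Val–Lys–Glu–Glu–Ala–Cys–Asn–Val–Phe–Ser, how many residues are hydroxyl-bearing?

Serine (S), threonine (T), and tyrosine (Y) each carry a hydroxyl group on the side chain.
Matching residues: Tyr5, Ser17.

2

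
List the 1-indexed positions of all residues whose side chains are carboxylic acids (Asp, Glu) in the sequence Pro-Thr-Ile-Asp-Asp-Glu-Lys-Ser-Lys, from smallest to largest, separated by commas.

4, 5, 6

Matching residues: Asp4, Asp5, Glu6.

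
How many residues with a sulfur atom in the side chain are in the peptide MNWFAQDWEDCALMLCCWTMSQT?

6

Only Cys (C) and Met (M) have a sulfur atom in the side chain.
Matching residues: M1, C11, M14, C16, C17, M20.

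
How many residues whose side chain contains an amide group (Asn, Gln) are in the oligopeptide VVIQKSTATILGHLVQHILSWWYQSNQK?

Matching residues: Q4, Q16, Q24, N26, Q27.

5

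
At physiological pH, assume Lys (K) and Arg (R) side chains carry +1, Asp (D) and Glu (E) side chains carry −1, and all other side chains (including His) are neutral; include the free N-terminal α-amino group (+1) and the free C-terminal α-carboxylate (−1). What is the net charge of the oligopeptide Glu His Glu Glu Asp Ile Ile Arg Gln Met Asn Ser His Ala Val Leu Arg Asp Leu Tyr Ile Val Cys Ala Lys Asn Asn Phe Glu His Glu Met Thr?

Positive (K, R): Arg8, Arg17, Lys25 → +3.
Negative (D, E): Glu1, Glu3, Glu4, Asp5, Asp18, Glu29, Glu31 → −7.
The N-terminus (+1) and C-terminus (−1) cancel.
Net charge = (+3) + (−7) = −4.

-4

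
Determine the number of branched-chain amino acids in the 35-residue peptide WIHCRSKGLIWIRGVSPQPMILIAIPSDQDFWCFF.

The BCAAs are Val, Leu, and Ile — aliphatic side chains with a branch point.
Matching residues: I2, L9, I10, I12, V15, I21, L22, I23, I25.

9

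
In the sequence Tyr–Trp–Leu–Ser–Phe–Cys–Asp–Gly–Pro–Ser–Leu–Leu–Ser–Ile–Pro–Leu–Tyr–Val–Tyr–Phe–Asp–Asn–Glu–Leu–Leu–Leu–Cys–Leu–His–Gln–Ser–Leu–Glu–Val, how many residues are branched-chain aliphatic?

12

The BCAAs are Val, Leu, and Ile — aliphatic side chains with a branch point.
Matching residues: Leu3, Leu11, Leu12, Ile14, Leu16, Val18, Leu24, Leu25, Leu26, Leu28, Leu32, Val34.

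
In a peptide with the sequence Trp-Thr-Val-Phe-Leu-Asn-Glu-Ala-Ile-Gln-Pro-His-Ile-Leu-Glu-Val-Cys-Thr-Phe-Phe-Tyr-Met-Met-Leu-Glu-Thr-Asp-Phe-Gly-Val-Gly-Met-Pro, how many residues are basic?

1

Lysine (K), arginine (R), and histidine (H) have basic, nitrogen-containing side chains.
Matching residues: His12.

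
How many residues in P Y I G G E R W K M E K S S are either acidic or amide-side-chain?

Acidic: D, E. Amide-side-chain: N, Q.
Acidic residues here: E6, E11 (2).
Amide-side-chain residues here: none (0).
The two groups share no amino acid, so total = 2 + 0 = 2.

2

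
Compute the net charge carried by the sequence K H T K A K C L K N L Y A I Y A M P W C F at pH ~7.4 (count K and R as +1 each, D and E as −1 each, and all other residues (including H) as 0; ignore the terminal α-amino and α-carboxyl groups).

Positive (K, R): K1, K4, K6, K9 → +4.
Negative (D, E): none → −0.
Net charge = (+4) + (−0) = +4.

+4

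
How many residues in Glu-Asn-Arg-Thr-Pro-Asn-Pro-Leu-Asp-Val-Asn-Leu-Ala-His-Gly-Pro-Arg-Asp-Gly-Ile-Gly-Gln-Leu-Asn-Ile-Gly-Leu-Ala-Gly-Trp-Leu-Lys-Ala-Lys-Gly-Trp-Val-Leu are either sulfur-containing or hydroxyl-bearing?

Sulfur-containing: C, M. Hydroxyl-bearing: S, T, Y.
Sulfur-containing residues here: none (0).
Hydroxyl-bearing residues here: Thr4 (1).
The two groups share no amino acid, so total = 0 + 1 = 1.

1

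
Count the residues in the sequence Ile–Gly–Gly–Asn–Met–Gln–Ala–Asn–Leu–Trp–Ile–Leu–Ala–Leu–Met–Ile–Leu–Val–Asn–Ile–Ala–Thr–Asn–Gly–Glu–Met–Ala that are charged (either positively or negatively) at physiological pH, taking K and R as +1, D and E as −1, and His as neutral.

Charged side chains at pH ~7.4: K, R (positive); D, E (negative).
Matching residues: Glu25.

1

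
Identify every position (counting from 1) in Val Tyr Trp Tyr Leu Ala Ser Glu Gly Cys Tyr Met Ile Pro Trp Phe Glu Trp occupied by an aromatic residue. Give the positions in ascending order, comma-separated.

Phenylalanine (F), tryptophan (W), and tyrosine (Y) have aromatic ring side chains.
Matching residues: Tyr2, Trp3, Tyr4, Tyr11, Trp15, Phe16, Trp18.

2, 3, 4, 11, 15, 16, 18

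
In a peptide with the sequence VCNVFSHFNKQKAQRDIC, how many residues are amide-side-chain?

Asparagine (N) and glutamine (Q) have uncharged amide side chains.
Matching residues: N3, N9, Q11, Q14.

4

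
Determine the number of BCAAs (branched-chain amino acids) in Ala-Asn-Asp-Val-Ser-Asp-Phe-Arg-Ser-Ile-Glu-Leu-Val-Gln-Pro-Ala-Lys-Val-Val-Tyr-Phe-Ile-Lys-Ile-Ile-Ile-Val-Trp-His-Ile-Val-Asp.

13

Valine (V), leucine (L), and isoleucine (I) are the branched-chain amino acids.
Matching residues: Val4, Ile10, Leu12, Val13, Val18, Val19, Ile22, Ile24, Ile25, Ile26, Val27, Ile30, Val31.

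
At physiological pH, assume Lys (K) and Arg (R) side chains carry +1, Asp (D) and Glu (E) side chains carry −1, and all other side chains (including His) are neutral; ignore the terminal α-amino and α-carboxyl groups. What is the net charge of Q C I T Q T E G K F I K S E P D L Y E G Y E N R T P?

-2

Positive (K, R): K9, K12, R24 → +3.
Negative (D, E): E7, E14, D16, E19, E22 → −5.
Net charge = (+3) + (−5) = −2.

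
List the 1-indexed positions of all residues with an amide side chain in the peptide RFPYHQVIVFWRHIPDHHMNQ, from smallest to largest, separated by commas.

6, 20, 21

Only N (asparagine) and Q (glutamine) carry a side-chain carboxamide.
Matching residues: Q6, N20, Q21.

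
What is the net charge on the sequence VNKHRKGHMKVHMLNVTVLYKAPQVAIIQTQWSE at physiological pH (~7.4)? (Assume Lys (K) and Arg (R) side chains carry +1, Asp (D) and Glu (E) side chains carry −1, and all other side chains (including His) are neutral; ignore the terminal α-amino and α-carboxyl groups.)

+4

Positive (K, R): K3, R5, K6, K10, K21 → +5.
Negative (D, E): E34 → −1.
Net charge = (+5) + (−1) = +4.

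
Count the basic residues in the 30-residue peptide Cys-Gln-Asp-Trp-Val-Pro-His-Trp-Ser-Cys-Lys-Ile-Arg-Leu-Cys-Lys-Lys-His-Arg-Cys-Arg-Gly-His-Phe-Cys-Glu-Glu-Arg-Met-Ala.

10

K, R, and H are the three residues with basic side chains (ε-amine, guanidinium, and imidazole respectively).
Matching residues: His7, Lys11, Arg13, Lys16, Lys17, His18, Arg19, Arg21, His23, Arg28.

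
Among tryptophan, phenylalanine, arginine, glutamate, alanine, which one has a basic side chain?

K, R, and H are the three residues with basic side chains (ε-amine, guanidinium, and imidazole respectively).
Of the listed options, only arginine belongs to this group.

arginine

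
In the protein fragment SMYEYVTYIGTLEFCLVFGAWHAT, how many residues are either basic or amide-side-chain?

1

Basic: H, K, R. Amide-side-chain: N, Q.
Basic residues here: H22 (1).
Amide-side-chain residues here: none (0).
The two groups share no amino acid, so total = 1 + 0 = 1.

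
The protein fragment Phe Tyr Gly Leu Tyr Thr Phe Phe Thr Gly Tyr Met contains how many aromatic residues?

The aromatic amino acids are Phe (F, benzyl), Trp (W, indole), and Tyr (Y, phenol).
Matching residues: Phe1, Tyr2, Tyr5, Phe7, Phe8, Tyr11.

6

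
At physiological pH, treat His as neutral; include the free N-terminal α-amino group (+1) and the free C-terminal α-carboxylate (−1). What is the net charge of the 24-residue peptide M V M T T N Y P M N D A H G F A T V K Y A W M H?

0

The side chains ionized at physiological pH are Lys/Arg (+1) and Asp/Glu (−1); with His treated as neutral, nothing else contributes.
Positive (K, R): K19 → +1.
Negative (D, E): D11 → −1.
The N-terminus (+1) and C-terminus (−1) cancel.
Net charge = (+1) + (−1) = 0.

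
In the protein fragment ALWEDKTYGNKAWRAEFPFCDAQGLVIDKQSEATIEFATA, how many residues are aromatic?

6

F, W, and Y each carry an aromatic ring on the side chain.
Matching residues: W3, Y8, W13, F17, F19, F37.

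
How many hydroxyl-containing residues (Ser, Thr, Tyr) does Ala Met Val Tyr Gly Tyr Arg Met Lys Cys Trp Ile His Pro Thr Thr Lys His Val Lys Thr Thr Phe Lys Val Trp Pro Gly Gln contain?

6

Matching residues: Tyr4, Tyr6, Thr15, Thr16, Thr21, Thr22.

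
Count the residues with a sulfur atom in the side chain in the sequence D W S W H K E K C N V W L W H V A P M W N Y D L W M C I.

Only Cys (C) and Met (M) have a sulfur atom in the side chain.
Matching residues: C9, M19, M26, C27.

4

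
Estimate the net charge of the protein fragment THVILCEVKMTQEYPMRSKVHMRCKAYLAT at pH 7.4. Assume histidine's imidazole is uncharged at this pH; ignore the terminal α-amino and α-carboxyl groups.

+3

The side chains ionized at physiological pH are Lys/Arg (+1) and Asp/Glu (−1); with His treated as neutral, nothing else contributes.
Positive (K, R): K9, R17, K19, R23, K25 → +5.
Negative (D, E): E7, E13 → −2.
Net charge = (+5) + (−2) = +3.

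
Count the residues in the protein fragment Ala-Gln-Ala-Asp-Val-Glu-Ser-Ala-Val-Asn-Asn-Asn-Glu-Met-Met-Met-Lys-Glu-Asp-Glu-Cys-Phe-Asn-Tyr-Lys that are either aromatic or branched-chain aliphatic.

Aromatic: F, W, Y. Branched-chain aliphatic: I, L, V.
Aromatic residues here: Phe22, Tyr24 (2).
Branched-chain aliphatic residues here: Val5, Val9 (2).
The two groups share no amino acid, so total = 2 + 2 = 4.

4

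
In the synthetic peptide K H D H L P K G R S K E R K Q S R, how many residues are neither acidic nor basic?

6

Acidic: D, E. Basic: K, R, H. All other residues are neither.
Matching residues: L5, P6, G8, S10, Q15, S16.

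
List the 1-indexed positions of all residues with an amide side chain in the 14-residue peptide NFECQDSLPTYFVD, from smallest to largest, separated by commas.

1, 5

Asparagine (N) and glutamine (Q) have uncharged amide side chains.
Matching residues: N1, Q5.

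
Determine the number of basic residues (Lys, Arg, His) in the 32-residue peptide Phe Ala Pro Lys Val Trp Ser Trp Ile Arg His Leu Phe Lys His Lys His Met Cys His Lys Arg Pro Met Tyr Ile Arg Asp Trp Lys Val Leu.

12

Matching residues: Lys4, Arg10, His11, Lys14, His15, Lys16, His17, His20, Lys21, Arg22, Arg27, Lys30.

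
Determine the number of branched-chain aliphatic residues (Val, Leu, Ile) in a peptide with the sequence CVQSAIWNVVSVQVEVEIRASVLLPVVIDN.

Matching residues: V2, I6, V9, V10, V12, V14, V16, I18, V22, L23, L24, V26, V27, I28.

14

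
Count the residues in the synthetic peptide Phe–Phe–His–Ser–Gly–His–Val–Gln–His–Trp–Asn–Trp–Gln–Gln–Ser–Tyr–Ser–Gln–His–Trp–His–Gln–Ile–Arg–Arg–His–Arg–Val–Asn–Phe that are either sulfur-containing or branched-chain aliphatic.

Sulfur-containing: C, M. Branched-chain aliphatic: I, L, V.
Sulfur-containing residues here: none (0).
Branched-chain aliphatic residues here: Val7, Ile23, Val28 (3).
The two groups share no amino acid, so total = 0 + 3 = 3.

3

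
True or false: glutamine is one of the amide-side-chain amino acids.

The amide-side-chain residues are Asn (N) and Gln (Q).
Glutamine is in this group.

True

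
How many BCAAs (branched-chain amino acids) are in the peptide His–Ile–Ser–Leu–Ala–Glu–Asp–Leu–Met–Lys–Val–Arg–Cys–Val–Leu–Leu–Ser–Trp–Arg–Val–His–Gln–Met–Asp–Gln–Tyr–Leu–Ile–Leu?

The BCAAs are Val, Leu, and Ile — aliphatic side chains with a branch point.
Matching residues: Ile2, Leu4, Leu8, Val11, Val14, Leu15, Leu16, Val20, Leu27, Ile28, Leu29.

11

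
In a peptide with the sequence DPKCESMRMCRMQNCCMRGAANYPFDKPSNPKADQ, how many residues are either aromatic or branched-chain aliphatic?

2

Aromatic: F, W, Y. Branched-chain aliphatic: I, L, V.
Aromatic residues here: Y23, F25 (2).
Branched-chain aliphatic residues here: none (0).
The two groups share no amino acid, so total = 2 + 0 = 2.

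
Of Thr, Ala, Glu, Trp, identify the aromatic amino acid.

F, W, and Y each carry an aromatic ring on the side chain.
Of the listed options, only Trp belongs to this group.

Trp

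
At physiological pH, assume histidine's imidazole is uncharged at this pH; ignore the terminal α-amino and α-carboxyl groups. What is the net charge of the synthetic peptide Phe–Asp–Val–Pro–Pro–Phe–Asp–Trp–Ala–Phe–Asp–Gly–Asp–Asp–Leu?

-5

Near pH 7.4, K and R contribute +1 each, D and E contribute −1 each, and every other side chain (His included, as stated) is uncharged.
Positive (K, R): none → +0.
Negative (D, E): Asp2, Asp7, Asp11, Asp13, Asp14 → −5.
Net charge = (+0) + (−5) = −5.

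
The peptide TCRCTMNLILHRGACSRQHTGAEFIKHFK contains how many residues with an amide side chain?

Asparagine (N) and glutamine (Q) have uncharged amide side chains.
Matching residues: N7, Q18.

2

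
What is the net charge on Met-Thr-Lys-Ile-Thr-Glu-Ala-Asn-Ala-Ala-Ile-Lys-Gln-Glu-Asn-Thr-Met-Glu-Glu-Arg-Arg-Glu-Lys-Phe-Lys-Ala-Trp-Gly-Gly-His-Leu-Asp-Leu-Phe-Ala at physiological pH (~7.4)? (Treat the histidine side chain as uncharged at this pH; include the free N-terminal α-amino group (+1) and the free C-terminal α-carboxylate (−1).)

The side chains ionized at physiological pH are Lys/Arg (+1) and Asp/Glu (−1); with His treated as neutral, nothing else contributes.
Positive (K, R): Lys3, Lys12, Arg20, Arg21, Lys23, Lys25 → +6.
Negative (D, E): Glu6, Glu14, Glu18, Glu19, Glu22, Asp32 → −6.
The N-terminus (+1) and C-terminus (−1) cancel.
Net charge = (+6) + (−6) = 0.

0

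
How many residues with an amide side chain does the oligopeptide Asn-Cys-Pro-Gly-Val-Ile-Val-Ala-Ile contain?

1

Asparagine (N) and glutamine (Q) have uncharged amide side chains.
Matching residues: Asn1.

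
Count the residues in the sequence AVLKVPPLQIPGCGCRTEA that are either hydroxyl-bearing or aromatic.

Hydroxyl-bearing: S, T, Y. Aromatic: F, W, Y.
Hydroxyl-bearing residues here: T17 (1).
Aromatic residues here: none (0).
(Y belongs to both groups, but none appear in this sequence.) Total = 1 + 0 = 1.

1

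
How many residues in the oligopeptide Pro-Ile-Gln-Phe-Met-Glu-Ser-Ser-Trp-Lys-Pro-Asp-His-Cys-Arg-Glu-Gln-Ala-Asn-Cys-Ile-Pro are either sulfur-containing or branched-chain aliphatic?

5

Sulfur-containing: C, M. Branched-chain aliphatic: I, L, V.
Sulfur-containing residues here: Met5, Cys14, Cys20 (3).
Branched-chain aliphatic residues here: Ile2, Ile21 (2).
The two groups share no amino acid, so total = 3 + 2 = 5.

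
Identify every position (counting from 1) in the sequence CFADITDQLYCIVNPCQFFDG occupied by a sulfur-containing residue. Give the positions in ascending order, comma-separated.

Cysteine (C, thiol) and methionine (M, thioether) are the two sulfur-containing amino acids.
Matching residues: C1, C11, C16.

1, 11, 16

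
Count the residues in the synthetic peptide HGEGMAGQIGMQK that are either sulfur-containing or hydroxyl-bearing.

2

Sulfur-containing: C, M. Hydroxyl-bearing: S, T, Y.
Sulfur-containing residues here: M5, M11 (2).
Hydroxyl-bearing residues here: none (0).
The two groups share no amino acid, so total = 2 + 0 = 2.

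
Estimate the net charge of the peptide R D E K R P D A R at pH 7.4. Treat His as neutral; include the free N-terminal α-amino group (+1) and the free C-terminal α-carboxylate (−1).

+1

At pH ~7.4 the Lys and Arg side chains are protonated (+1), the Asp and Glu side chains are deprotonated (−1), and with His taken as neutral all other side chains carry no charge.
Positive (K, R): R1, K4, R5, R9 → +4.
Negative (D, E): D2, E3, D7 → −3.
The N-terminus (+1) and C-terminus (−1) cancel.
Net charge = (+4) + (−3) = +1.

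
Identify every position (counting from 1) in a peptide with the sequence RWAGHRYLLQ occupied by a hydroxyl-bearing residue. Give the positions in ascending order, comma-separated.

7

Serine (S), threonine (T), and tyrosine (Y) each carry a hydroxyl group on the side chain.
Matching residues: Y7.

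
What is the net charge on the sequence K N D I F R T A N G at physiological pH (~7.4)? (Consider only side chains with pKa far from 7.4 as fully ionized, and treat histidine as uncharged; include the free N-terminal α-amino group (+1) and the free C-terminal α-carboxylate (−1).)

+1

At pH ~7.4 the Lys and Arg side chains are protonated (+1), the Asp and Glu side chains are deprotonated (−1), and with His taken as neutral all other side chains carry no charge.
Positive (K, R): K1, R6 → +2.
Negative (D, E): D3 → −1.
The N-terminus (+1) and C-terminus (−1) cancel.
Net charge = (+2) + (−1) = +1.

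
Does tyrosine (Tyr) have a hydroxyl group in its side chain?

Yes

Serine (S), threonine (T), and tyrosine (Y) each carry a hydroxyl group on the side chain.
Tyrosine is in this group.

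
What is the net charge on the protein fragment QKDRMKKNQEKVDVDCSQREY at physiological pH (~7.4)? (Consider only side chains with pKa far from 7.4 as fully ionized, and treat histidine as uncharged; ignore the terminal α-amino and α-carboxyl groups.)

The side chains ionized at physiological pH are Lys/Arg (+1) and Asp/Glu (−1); with His treated as neutral, nothing else contributes.
Positive (K, R): K2, R4, K6, K7, K11, R19 → +6.
Negative (D, E): D3, E10, D13, D15, E20 → −5.
Net charge = (+6) + (−5) = +1.

+1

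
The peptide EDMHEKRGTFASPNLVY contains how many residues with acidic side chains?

3

Aspartate (D) and glutamate (E) have carboxylic-acid side chains and are the acidic amino acids.
Matching residues: E1, D2, E5.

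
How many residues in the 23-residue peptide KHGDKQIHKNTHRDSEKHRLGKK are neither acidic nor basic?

8

Acidic: D, E. Basic: K, R, H. All other residues are neither.
Matching residues: G3, Q6, I7, N10, T11, S15, L20, G21.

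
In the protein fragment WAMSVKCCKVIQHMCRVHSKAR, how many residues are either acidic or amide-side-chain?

Acidic: D, E. Amide-side-chain: N, Q.
Acidic residues here: none (0).
Amide-side-chain residues here: Q12 (1).
The two groups share no amino acid, so total = 0 + 1 = 1.

1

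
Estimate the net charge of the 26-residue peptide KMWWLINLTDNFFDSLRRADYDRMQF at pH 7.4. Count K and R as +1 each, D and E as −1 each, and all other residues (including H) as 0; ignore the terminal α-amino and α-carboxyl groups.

Positive (K, R): K1, R17, R18, R23 → +4.
Negative (D, E): D10, D14, D20, D22 → −4.
Net charge = (+4) + (−4) = 0.

0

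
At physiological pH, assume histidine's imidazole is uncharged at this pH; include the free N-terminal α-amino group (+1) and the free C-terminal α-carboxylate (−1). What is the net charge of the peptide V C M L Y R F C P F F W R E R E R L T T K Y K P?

Near pH 7.4, K and R contribute +1 each, D and E contribute −1 each, and every other side chain (His included, as stated) is uncharged.
Positive (K, R): R6, R13, R15, R17, K21, K23 → +6.
Negative (D, E): E14, E16 → −2.
The N-terminus (+1) and C-terminus (−1) cancel.
Net charge = (+6) + (−2) = +4.

+4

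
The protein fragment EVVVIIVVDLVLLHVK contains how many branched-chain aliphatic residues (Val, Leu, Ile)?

Matching residues: V2, V3, V4, I5, I6, V7, V8, L10, V11, L12, L13, V15.

12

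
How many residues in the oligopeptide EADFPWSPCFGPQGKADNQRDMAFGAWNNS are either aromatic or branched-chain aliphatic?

Aromatic: F, W, Y. Branched-chain aliphatic: I, L, V.
Aromatic residues here: F4, W6, F10, F24, W27 (5).
Branched-chain aliphatic residues here: none (0).
The two groups share no amino acid, so total = 5 + 0 = 5.

5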